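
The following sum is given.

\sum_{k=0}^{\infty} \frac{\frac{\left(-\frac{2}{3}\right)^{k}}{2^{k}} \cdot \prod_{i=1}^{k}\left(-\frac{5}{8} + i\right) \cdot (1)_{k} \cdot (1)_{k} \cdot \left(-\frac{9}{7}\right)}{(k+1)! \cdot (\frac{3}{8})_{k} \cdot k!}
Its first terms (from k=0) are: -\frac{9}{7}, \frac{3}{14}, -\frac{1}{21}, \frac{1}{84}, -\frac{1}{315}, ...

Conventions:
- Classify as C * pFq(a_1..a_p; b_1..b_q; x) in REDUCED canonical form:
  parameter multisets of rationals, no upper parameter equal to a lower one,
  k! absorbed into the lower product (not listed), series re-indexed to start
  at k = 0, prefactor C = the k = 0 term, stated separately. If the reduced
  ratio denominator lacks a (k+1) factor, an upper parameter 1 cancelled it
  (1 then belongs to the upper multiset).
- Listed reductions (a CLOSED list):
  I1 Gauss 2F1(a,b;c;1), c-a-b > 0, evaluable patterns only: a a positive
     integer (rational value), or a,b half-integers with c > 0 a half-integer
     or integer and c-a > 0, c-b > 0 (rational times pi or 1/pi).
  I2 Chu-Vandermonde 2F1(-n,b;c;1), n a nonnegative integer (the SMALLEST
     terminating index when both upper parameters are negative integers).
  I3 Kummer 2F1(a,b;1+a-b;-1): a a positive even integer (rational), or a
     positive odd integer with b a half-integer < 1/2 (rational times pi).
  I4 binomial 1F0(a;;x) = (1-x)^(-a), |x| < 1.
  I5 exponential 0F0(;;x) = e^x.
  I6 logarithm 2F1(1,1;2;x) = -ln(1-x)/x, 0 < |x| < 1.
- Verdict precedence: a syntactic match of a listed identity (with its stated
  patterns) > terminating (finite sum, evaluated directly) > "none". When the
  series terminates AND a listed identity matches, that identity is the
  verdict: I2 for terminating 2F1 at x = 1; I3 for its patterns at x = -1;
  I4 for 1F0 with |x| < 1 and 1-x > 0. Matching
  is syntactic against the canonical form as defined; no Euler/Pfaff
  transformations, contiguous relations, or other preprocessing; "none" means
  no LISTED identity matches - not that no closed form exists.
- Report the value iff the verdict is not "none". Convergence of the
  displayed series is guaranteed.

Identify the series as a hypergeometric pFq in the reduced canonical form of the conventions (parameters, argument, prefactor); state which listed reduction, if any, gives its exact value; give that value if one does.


Prefactor -\frac{9}{7}, argument -\frac{1}{3}: 2F1 with upper {1, 1} over lower {2}. Verdict: the logarithmic series (I6) applies (the logarithm: parameters (1,1;2), x = -\frac{1}{3}). Value: \left(-\frac{27}{7}\right) \cdot \ln\left(\frac{4}{3}\right).

The tell: x = -\frac{1}{3} and the two k-th powers (prefactor -9/7) combine into one argument.
Step ratio: r(k) = -\frac{1}{3} * (k+1) (k+1) / [(k+2) (k+1)] - rational; roots negated = parameters, x = -\frac{1}{3}, C = -\frac{9}{7}.


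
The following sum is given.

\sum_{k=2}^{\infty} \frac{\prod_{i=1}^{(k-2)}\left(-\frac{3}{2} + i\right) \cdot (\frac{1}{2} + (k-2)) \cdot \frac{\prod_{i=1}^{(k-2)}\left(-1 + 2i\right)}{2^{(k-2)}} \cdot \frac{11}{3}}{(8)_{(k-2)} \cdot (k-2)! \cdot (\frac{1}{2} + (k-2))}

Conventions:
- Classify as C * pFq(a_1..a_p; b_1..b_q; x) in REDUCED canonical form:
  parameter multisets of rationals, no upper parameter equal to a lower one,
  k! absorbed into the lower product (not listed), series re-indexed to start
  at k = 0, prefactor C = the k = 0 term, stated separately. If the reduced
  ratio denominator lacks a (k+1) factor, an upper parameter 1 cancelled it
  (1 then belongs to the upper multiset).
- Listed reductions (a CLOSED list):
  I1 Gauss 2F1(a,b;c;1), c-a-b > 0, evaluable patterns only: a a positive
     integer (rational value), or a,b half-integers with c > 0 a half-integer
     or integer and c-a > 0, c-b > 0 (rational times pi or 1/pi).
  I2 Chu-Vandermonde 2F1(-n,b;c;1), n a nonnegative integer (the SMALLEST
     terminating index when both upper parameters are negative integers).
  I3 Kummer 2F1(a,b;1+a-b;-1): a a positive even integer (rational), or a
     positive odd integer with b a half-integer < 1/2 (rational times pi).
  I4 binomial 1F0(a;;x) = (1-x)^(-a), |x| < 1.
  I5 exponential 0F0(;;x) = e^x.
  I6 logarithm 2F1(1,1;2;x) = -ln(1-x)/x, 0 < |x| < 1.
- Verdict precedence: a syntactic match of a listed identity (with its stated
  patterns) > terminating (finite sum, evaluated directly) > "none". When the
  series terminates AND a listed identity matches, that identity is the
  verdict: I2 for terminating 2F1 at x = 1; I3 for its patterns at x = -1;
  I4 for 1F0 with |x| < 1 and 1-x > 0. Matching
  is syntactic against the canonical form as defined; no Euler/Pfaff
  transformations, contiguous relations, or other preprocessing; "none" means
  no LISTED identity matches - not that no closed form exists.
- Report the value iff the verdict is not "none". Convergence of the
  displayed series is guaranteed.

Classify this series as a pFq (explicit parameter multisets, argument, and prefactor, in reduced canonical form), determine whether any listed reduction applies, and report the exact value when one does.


The series (x = 1) is 2F1: upper {-\frac{1}{2}, \frac{1}{2}}, lower {8}, prefactor \frac{11}{3}. Verdict: the half-integer Gauss pattern (I1) fires (x = 1; upper {-\frac{1}{2}, \frac{1}{2}} half-integers, c = 8 in the evaluable pattern). Value: \frac{8388608}{752895} / \pi.

First insight: t_0 = \frac{11}{3} here, and striking the common factor k + 1/2 reduces the term (prefactor 11/3).
Adjacent-term ratio: r(k) = 1 * (k-\frac{1}{2}) (k+\frac{1}{2}) / [(k+8) (k+1)] - rational; roots negated = parameters, x = 1, C = \frac{11}{3}.


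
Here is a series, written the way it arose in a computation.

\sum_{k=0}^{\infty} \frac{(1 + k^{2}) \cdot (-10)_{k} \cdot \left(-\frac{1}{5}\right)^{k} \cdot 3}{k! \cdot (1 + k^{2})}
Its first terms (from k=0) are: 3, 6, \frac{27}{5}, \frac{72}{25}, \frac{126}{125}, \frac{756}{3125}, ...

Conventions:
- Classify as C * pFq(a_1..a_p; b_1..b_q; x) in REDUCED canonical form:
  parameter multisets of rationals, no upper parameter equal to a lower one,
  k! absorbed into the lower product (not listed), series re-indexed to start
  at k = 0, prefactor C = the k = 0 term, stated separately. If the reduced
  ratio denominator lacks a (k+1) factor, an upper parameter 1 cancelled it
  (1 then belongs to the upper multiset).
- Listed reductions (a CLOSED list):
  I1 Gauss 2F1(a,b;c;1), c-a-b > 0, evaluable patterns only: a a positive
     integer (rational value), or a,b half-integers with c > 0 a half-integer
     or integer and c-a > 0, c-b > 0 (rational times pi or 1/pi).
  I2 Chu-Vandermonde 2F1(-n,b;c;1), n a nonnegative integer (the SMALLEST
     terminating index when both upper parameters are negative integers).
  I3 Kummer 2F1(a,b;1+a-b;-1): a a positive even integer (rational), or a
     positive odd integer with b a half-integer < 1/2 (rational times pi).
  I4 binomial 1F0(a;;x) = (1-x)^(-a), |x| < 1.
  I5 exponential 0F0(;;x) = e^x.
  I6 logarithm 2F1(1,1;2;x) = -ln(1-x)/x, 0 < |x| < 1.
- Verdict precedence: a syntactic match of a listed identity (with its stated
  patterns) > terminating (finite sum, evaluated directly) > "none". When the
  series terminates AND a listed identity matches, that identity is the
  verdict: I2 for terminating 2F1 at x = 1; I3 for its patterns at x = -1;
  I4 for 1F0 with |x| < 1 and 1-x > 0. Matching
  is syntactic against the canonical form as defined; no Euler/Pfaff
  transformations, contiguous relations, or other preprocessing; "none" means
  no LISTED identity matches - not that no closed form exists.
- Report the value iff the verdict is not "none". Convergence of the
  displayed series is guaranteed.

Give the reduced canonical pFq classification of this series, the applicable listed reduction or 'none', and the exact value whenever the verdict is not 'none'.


x = -\frac{1}{5} here; the reduced form reads 1F0, upper {-10}, lower {-}, C = 3. Verdict at x = -\frac{1}{5}: the I4 binomial reduction matches (the 1F0 binomial series: exponent 10, x = -\frac{1}{5}). Value: \frac{181398528}{9765625}.

Key step: x = -\frac{1}{5} and k^2 + 1 divides numerator and denominator alike; C = 3, x = -1/5 after cancelling.
Step ratio: r(k) = -\frac{1}{5} * (k-10) / [(k+1)] - poly over poly, x = -\frac{1}{5} from leading terms; C = 3 at k = 0.


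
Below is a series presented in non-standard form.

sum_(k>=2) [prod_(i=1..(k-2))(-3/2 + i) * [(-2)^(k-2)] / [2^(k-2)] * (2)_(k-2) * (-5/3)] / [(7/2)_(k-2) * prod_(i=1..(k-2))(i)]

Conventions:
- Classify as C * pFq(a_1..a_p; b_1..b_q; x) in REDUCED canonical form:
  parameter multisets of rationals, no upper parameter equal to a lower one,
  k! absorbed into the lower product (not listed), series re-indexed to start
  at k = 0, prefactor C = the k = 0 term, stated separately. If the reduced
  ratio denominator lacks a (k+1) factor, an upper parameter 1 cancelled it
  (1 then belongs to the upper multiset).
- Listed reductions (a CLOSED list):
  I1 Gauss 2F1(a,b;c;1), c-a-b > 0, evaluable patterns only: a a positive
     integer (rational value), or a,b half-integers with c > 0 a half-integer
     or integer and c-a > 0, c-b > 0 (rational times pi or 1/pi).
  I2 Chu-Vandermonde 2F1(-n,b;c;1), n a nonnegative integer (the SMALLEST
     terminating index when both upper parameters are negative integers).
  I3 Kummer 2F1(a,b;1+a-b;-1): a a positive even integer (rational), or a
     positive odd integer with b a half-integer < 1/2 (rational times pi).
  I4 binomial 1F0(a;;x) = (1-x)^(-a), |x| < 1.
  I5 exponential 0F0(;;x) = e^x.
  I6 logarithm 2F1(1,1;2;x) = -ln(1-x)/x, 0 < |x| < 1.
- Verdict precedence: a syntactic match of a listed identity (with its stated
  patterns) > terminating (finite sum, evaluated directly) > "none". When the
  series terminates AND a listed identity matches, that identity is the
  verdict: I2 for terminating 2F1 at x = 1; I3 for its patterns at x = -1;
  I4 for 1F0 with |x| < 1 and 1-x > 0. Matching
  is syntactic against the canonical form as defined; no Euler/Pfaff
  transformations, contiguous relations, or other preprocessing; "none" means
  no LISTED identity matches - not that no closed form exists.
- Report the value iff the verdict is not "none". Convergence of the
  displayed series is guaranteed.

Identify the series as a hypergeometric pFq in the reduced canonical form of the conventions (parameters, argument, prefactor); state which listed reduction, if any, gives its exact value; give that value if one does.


Structural cue: t_0 = -5/3 here, and the product of the first k integers (C = -5/3) is k!.
Step ratio: r(k) = (-1) * (k-1/2) (k+2) / [(k+7/2) (k+1)] - rational; roots negated = parameters, x = (-1), C = -5/3.

With C = -5/3: the canonical form is 2F1(-1/2, 2; 7/2; -1). Verdict: Kummer's theorem (I3) fires (x = -1; c = 7/2 equals 1+a-b for upper {-1/2, 2}: listed pattern). Sum: -25/12.


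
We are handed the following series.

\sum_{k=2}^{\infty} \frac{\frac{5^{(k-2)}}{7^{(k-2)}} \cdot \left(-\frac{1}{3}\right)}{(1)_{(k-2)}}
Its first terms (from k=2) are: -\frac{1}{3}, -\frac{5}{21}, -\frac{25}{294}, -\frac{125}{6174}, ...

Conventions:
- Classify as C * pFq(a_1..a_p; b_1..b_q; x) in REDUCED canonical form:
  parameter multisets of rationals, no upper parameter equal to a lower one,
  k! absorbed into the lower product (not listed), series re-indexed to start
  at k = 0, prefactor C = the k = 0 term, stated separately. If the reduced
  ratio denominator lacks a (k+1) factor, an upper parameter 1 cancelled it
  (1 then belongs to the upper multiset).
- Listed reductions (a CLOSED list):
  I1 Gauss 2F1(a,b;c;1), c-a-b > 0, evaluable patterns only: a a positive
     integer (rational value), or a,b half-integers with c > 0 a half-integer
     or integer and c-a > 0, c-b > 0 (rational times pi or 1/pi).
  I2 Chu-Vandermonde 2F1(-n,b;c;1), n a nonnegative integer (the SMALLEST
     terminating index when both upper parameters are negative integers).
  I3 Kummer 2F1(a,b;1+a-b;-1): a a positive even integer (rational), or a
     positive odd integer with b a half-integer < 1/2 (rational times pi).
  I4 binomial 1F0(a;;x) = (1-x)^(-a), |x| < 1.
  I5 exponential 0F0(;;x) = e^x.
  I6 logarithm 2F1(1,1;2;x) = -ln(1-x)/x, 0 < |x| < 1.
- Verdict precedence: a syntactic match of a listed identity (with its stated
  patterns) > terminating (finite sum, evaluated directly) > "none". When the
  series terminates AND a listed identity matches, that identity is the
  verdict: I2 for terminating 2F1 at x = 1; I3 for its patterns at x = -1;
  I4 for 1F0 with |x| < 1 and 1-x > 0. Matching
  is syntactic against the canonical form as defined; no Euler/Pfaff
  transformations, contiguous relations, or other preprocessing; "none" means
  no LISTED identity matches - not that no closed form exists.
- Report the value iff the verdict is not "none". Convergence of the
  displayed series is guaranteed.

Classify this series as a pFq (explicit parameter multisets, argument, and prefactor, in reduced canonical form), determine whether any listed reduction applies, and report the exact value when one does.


This is -\frac{1}{3} * 0F0(-; -; \frac{5}{7}) in reduced canonical form. Verdict: exponential (I5) applies (the 0F0 exponential series at x = \frac{5}{7}). Sum: \left(-\frac{1}{3}\right) \cdot e^{\frac{5}{7}}.

Key observation: t_0 = -\frac{1}{3} here, and the two geometric factors (prefactor -1/3) combine into one argument.
Consecutive-term ratio: r(k) = \frac{5}{7} * 1 / [(k+1)] - rational in k. x = \frac{5}{7}; t_0 = -\frac{1}{3}; negate the roots.


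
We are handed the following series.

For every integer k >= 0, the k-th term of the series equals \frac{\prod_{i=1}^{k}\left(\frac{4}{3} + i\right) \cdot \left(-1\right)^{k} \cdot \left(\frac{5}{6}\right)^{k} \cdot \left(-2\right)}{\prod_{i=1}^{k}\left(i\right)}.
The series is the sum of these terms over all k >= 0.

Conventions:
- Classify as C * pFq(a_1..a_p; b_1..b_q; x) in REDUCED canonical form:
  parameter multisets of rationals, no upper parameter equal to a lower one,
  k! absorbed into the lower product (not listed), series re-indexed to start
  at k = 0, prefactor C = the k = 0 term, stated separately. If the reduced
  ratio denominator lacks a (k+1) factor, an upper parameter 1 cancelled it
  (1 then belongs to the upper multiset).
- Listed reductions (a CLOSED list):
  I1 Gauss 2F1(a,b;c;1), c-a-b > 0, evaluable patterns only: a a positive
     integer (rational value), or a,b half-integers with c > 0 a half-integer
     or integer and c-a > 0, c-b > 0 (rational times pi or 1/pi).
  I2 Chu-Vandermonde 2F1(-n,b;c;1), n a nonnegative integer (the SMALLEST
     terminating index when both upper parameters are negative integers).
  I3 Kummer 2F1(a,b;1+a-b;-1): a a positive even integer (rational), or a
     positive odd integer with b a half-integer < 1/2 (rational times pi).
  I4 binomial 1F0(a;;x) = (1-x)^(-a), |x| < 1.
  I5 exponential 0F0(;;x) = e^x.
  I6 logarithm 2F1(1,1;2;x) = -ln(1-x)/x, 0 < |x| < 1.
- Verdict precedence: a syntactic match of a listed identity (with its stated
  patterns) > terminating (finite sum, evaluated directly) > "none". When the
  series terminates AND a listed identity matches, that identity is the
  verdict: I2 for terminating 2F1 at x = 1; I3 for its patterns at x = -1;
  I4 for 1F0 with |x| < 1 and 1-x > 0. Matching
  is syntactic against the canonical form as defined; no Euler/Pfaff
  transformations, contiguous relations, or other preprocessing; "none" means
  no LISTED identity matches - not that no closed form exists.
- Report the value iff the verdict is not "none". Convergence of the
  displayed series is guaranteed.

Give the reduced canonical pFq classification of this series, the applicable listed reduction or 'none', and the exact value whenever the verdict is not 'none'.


First insight: t_0 being -2, the product of the first k integers (C = -2) is k!.
Consecutive-term ratio: r(k) = -\frac{5}{6} * (k+\frac{7}{3}) / [(k+1)] - rational; roots negated = parameters, x = -\frac{5}{6}, C = -2.

Canonical form: C = -2 times 1F0 with upper {\frac{7}{3}}, lower {-}, x = -\frac{5}{6}. Verdict: the I4 binomial reduction fires (the 1F0 binomial series: exponent -7/3, x = -\frac{5}{6}). Hence: \left(-2\right) \cdot \left(\frac{11}{6}\right)^{-\frac{7}{3}}.


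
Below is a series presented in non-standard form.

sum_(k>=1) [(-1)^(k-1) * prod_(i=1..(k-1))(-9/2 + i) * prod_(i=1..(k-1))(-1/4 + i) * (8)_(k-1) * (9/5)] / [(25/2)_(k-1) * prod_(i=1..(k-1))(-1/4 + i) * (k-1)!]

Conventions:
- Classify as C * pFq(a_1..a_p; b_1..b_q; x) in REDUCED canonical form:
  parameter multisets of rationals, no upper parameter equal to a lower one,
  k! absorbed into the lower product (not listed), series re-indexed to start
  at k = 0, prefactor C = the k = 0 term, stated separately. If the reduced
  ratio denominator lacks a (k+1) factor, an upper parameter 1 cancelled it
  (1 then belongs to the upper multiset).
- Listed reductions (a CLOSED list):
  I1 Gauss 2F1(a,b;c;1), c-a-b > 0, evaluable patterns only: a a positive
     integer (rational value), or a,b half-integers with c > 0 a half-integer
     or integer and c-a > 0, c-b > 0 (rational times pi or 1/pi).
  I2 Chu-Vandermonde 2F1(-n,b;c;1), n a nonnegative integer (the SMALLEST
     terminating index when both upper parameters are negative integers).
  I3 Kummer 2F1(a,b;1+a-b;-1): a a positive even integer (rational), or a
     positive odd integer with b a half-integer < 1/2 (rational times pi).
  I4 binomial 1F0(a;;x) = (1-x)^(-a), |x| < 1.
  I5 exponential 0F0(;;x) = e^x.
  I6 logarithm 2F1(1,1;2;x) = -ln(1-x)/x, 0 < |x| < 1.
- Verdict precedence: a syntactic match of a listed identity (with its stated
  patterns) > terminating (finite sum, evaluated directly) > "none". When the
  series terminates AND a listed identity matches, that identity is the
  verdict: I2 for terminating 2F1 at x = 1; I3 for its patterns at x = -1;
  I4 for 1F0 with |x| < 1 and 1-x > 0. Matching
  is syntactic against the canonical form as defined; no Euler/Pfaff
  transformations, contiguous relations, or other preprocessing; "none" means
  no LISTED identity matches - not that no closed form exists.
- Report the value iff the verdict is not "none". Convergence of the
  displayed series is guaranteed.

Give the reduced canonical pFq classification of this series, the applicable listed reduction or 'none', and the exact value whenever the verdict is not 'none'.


At argument -1: a 2F1 with upper {-7/2, 8}, lower {25/2}, scaled by C = 9/5. Verdict (x = -1): the Kummer evaluation I3 applies (x = -1; c = 25/2 equals 1+a-b for upper {-7/2, 8}: listed pattern). Its exact value is 66861/6400.

First insight: t_0 being 9/5, the parameter 3/4 appears in both the upper and lower lists and cancels.
Consecutive-term ratio: r(k) = (-1) * (k-7/2) (k+8) / [(k+25/2) (k+1)] ; factor over Q: parameters, x = (-1), and C = 9/5.


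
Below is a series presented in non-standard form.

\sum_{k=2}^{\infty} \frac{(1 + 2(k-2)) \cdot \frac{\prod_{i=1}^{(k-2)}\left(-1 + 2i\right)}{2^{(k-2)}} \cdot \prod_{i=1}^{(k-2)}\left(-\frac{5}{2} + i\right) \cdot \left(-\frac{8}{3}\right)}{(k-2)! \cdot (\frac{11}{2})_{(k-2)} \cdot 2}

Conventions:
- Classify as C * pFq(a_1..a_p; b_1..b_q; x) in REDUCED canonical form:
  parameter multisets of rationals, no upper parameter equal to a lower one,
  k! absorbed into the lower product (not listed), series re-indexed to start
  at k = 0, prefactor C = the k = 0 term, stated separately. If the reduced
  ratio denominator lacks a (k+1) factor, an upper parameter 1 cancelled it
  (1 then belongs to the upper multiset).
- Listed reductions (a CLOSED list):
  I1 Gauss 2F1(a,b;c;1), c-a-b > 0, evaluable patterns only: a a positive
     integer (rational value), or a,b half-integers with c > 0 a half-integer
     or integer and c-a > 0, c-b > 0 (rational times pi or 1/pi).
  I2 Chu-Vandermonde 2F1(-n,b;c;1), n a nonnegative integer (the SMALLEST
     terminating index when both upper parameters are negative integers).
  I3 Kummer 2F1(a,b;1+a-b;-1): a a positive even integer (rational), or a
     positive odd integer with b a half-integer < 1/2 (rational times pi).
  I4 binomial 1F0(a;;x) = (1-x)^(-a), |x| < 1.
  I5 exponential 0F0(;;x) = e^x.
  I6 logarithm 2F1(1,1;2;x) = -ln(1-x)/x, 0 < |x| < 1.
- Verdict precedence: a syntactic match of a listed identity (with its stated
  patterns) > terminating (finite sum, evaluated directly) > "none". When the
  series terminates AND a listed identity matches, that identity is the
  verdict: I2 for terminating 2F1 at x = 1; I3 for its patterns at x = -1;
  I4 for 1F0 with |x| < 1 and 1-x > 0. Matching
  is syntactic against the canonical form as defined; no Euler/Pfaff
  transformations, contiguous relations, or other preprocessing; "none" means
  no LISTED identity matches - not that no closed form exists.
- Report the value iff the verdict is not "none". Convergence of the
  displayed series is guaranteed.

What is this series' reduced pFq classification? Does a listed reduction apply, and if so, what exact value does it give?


The series (x = 1) is 2F1: upper {-\frac{3}{2}, \frac{3}{2}}, lower {\frac{11}{2}}, prefactor -\frac{4}{3}. Verdict at x = 1: Gauss's theorem I1 (half-integer case) matches (x = 1; upper {-\frac{3}{2}, \frac{3}{2}} half-integers, c = \frac{11}{2} in the evaluable pattern). Value: \left(-\frac{2205}{8192}\right) \cdot \pi.

The tell: x = 1 and the constant factors (C = -4/3, x = 1) combine into one prefactor.
Term ratio: r(k) = 1 * (k-\frac{3}{2}) (k+\frac{3}{2}) / [(k+\frac{11}{2}) (k+1)] - rational in k. x = 1; t_0 = -\frac{4}{3}; negate the roots.


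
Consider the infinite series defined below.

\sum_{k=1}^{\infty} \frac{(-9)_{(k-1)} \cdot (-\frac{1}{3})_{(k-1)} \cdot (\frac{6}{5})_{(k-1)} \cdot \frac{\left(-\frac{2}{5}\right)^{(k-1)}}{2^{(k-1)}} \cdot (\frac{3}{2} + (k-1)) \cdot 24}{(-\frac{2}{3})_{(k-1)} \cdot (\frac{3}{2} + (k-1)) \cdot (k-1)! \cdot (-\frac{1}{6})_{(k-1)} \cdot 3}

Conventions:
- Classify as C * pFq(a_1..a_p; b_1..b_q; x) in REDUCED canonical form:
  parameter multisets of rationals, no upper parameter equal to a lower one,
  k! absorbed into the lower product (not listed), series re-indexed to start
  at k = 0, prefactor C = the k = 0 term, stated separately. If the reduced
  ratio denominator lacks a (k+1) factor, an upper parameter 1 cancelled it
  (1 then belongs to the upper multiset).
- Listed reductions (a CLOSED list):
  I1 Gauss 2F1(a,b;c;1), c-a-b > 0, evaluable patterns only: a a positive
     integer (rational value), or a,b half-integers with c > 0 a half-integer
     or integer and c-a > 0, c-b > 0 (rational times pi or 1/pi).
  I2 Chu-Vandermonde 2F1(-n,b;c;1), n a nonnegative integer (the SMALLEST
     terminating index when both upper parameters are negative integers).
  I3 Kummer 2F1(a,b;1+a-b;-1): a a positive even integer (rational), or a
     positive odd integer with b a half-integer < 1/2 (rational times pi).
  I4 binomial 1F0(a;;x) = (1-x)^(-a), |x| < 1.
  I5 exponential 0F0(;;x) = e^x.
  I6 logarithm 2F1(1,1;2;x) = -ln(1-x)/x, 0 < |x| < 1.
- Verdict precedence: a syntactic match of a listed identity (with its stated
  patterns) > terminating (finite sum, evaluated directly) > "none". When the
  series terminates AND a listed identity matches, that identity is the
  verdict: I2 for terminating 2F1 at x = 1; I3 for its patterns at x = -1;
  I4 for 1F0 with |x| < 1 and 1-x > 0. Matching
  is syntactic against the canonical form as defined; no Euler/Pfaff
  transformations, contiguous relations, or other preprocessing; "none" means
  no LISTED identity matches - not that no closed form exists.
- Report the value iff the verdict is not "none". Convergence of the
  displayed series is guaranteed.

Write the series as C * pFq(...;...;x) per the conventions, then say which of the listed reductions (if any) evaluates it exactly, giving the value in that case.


This is 8 * 3F2(-9, -\frac{1}{3}, \frac{6}{5}; -\frac{2}{3}, -\frac{1}{6}; -\frac{1}{5}) in reduced canonical form. Verdict: terminating. (-9)_k vanishes past k = 9, leaving a 10-term sum, computed directly. Its exact value is -\frac{123579807629387982474392}{193132915496826171875}.

Structural cue: x = -\frac{1}{5} and the two k-th powers (prefactor 8) combine into one argument.
Consecutive-term ratio: r(k) = -\frac{1}{5} * (k-9) (k-\frac{1}{3}) (k+\frac{6}{5}) / [(k-\frac{2}{3}) (k-\frac{1}{6}) (k+1)] - rational in k, leading ratio -\frac{1}{5}; with t_0 = 8, classification follows.


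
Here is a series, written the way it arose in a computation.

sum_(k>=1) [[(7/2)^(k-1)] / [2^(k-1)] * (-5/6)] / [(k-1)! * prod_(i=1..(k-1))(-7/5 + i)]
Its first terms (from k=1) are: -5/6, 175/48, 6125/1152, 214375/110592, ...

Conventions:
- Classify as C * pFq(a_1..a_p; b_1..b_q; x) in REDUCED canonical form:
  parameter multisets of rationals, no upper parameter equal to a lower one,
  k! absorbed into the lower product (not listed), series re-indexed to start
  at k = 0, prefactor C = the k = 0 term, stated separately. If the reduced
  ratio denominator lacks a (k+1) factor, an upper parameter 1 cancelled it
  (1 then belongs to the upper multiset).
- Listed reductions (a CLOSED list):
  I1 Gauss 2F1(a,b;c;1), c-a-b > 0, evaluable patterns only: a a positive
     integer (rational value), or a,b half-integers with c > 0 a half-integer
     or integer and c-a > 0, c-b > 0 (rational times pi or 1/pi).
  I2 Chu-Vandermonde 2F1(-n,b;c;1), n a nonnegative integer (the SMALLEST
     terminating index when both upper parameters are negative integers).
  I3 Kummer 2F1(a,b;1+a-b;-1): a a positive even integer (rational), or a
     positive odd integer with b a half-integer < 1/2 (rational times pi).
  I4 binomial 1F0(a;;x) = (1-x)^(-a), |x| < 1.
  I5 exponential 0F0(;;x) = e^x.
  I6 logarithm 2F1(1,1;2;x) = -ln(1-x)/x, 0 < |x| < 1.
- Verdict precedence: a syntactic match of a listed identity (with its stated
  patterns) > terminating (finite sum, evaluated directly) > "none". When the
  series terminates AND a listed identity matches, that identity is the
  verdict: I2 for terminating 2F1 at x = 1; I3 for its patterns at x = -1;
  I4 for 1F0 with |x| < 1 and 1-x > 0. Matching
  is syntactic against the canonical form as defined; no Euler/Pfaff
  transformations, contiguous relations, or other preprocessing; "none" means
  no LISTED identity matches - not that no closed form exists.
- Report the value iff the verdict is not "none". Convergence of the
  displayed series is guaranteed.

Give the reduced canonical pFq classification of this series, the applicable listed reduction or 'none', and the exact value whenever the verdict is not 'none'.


x = 7/4 here; the reduced form reads 0F1, upper {-}, lower {-2/5}, C = -5/6. Verdict: none - at argument 7/4 the multisets {-} ; {-2/5} match no listed identity.

Structural cue: t_0 = -5/6 here, and the two k-th powers (prefactor -5/6) combine into one argument.
Ratio: r(k) = (7/4) * 1 / [(k-2/5) (k+1)] - rational in k. x = (7/4); t_0 = -5/6; negate the roots.


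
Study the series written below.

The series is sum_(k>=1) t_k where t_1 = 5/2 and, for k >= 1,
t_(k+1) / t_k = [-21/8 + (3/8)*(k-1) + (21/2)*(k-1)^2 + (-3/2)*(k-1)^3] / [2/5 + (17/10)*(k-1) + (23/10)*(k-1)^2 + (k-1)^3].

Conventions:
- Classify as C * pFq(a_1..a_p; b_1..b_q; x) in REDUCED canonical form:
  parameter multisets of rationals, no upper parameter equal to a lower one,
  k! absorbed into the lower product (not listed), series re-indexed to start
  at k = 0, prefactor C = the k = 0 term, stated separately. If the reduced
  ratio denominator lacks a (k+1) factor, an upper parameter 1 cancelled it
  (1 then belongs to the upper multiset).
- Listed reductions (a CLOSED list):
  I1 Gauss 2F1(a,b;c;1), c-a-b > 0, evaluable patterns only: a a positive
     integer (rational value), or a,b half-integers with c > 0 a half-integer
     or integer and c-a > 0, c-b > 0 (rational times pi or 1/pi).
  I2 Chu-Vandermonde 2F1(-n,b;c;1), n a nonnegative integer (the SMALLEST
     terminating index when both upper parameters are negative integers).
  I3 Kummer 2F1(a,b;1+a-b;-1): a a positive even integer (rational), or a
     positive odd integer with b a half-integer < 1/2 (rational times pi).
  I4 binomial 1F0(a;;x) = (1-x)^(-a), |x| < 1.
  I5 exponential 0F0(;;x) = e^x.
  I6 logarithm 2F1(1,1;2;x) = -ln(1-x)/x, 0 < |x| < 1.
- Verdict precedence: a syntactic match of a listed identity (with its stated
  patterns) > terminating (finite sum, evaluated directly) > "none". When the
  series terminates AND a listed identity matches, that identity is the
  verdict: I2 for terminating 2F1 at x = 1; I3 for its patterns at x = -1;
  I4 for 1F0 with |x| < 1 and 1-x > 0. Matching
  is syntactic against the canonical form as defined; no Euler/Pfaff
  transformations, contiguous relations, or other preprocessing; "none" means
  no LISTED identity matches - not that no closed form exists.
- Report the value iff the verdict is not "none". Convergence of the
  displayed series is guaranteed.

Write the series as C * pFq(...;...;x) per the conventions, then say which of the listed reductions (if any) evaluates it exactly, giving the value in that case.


Canonical form: C = 5/2 times 2F1 with upper {-7, -1/2}, lower {4/5}, x = -3/2. Verdict: terminating (-7 upstairs). 8 nonzero terms in all; added directly. Its exact value is -4512930358805/39288045568.

Structural cue: with t_0 = 5/2, factor the ratio over Q (C = 5/2): negated roots = parameters.
Term ratio: r(k) = (-3/2) * (k-7) (k-1/2) / [(k+4/5) (k+1)] - rational in k, leading ratio (-3/2); with t_0 = 5/2, classification follows.


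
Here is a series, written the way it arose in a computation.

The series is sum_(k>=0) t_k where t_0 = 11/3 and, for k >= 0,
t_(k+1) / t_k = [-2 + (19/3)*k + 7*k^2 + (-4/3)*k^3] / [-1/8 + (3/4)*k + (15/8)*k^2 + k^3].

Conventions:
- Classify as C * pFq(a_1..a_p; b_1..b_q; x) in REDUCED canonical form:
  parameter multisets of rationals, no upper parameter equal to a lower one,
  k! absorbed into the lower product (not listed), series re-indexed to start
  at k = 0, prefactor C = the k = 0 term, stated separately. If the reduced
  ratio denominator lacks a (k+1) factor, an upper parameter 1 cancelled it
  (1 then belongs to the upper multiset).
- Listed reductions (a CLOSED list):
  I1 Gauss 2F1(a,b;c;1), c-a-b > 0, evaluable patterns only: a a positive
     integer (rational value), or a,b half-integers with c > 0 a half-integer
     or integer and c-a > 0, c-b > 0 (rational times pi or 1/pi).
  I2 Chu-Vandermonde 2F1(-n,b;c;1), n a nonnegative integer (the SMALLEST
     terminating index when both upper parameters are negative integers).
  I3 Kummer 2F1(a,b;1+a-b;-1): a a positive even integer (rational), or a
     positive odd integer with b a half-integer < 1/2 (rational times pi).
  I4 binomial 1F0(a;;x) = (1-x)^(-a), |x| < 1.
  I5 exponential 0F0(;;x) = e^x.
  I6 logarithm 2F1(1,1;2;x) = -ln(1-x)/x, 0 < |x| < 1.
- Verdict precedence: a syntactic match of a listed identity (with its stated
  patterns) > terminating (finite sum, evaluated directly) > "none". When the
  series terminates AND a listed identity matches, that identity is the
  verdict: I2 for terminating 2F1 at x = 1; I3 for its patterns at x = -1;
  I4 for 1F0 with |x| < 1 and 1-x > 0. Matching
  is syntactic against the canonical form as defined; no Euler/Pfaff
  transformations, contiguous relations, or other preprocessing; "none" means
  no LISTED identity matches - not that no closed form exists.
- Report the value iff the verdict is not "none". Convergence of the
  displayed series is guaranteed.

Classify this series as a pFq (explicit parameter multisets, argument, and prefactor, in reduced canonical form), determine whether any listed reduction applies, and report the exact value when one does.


Key step: with t_0 = 11/3, the expanded ratio factors over Q; C = 11/3, x = -4/3, roots give parameters.
Term ratio: r(k) = (-4/3) * (k-6) (k-1/4) / [(k-1/8) (k+1)] ; factor over Q: parameters, x = (-4/3), and C = 11/3.

Reduced: x = -4/3, 2F1, upper = {-6, -1/4}, lower = {-1/8}, C = 11/3. Verdict: terminating at k = 6: the factor (-6)_k kills every later term; summing the 7 survivors is exact. Hence: 133547438233/141899121.


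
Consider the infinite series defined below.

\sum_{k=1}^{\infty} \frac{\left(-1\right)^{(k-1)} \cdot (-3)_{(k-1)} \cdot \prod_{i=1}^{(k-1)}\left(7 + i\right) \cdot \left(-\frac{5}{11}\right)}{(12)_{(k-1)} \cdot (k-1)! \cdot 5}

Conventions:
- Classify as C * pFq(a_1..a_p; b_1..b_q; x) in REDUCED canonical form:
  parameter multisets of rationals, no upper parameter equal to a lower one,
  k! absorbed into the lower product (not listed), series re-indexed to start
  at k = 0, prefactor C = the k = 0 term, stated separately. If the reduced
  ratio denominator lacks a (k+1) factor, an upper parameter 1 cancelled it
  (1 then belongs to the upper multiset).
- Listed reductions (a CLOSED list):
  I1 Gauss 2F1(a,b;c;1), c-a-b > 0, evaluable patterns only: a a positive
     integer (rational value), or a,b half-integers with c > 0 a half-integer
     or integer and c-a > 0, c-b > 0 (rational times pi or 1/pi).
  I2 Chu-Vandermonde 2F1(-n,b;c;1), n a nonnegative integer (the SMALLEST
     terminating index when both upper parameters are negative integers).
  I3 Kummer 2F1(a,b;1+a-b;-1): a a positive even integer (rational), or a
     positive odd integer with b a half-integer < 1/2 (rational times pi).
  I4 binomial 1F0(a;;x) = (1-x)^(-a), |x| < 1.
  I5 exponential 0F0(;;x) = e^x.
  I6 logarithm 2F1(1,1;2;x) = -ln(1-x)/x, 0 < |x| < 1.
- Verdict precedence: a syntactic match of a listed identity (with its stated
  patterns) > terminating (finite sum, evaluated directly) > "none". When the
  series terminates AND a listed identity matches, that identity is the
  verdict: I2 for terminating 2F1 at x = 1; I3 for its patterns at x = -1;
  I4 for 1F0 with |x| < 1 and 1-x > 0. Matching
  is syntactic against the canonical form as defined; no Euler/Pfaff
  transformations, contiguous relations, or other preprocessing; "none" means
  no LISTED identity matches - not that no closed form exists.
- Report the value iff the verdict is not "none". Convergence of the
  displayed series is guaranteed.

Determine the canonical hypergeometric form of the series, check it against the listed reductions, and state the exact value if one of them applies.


Key observation: with t_0 = -\frac{1}{11}, the running product (C = -1/11, x = -1) telescopes to a rising factorial.
Consecutive-term ratio: r(k) = -1 * (k-3) (k+8) / [(k+12) (k+1)] - poly over poly, x = -1 from leading terms; C = -\frac{1}{11} at k = 0.

At argument -1: a 2F1 with upper {-3, 8}, lower {12}, scaled by C = -\frac{1}{11}. Verdict (x = -1): the Kummer evaluation I3 applies (x = -1; c = 12 equals 1+a-b for upper {-3, 8}: listed pattern). Sum: -\frac{3}{7}.


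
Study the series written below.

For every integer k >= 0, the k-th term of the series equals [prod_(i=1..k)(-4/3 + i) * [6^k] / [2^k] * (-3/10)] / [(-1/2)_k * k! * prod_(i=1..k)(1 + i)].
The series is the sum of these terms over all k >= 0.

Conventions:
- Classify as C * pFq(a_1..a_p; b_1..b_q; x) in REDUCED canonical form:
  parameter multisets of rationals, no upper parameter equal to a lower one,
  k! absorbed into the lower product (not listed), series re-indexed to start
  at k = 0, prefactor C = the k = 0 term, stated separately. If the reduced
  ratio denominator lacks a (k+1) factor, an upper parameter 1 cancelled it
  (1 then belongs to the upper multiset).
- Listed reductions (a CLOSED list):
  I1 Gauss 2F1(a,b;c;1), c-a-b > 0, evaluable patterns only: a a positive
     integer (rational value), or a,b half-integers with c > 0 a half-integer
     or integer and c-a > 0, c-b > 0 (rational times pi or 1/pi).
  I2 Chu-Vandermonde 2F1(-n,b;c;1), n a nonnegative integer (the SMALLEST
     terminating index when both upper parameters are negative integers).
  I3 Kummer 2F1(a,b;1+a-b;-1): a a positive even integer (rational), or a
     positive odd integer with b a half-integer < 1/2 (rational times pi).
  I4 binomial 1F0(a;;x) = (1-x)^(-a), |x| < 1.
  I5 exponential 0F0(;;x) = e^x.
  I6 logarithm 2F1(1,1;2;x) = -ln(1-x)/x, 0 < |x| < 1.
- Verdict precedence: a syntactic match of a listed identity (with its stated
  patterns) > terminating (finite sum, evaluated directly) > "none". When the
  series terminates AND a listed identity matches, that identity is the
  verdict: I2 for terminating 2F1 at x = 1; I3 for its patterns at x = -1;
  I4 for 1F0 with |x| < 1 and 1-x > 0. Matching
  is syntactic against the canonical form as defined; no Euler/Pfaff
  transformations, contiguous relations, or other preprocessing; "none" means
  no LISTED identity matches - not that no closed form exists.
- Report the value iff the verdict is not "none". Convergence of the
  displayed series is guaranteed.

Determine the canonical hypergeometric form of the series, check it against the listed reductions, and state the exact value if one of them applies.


x = 3 here; the reduced form reads 1F2, upper {-1/3}, lower {-1/2, 2}, C = -3/10. Verdict: none. Every listed pattern misses the 1F2 form at 3, upper {-1/3}.

Key observation: x = 3 and the two k-th powers (C = -3/10) combine into one argument.
Ratio: r(k) = 3 * (k-1/3) / [(k-1/2) (k+2) (k+1)] - rational in k, leading ratio 3; with t_0 = -3/10, classification follows.


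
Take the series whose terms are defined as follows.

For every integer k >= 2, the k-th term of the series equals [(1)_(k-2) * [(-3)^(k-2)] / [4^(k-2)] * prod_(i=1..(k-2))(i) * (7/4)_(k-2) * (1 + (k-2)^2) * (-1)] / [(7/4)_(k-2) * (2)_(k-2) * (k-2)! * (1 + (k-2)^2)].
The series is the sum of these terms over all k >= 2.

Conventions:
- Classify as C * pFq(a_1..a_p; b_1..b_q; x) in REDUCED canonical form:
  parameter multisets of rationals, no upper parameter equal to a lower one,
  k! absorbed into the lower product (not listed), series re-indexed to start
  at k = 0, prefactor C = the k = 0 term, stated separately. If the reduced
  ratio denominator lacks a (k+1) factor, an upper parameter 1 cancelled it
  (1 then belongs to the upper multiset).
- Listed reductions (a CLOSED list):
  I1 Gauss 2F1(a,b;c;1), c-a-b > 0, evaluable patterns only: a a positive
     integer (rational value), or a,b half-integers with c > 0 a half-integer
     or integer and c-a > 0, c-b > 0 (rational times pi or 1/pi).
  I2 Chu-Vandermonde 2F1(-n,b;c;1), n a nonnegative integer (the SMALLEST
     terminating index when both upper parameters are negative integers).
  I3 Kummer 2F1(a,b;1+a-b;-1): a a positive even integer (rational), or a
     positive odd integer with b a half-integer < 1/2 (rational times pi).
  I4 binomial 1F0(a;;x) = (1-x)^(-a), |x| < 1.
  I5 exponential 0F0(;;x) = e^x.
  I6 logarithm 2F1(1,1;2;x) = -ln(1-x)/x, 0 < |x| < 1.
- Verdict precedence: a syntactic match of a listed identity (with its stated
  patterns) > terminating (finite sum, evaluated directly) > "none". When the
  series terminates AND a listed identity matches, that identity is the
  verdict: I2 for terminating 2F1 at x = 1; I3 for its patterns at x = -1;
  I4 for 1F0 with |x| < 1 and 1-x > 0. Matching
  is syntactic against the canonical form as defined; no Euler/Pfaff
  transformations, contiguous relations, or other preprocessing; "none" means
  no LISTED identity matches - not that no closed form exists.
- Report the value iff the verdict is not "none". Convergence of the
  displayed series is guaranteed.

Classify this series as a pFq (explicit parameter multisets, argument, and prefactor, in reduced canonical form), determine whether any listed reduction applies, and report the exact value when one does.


This is -1 * 2F1(1, 1; 2; -3/4) in reduced canonical form. Verdict: the I6 logarithm reduction applies (the logarithm: parameters (1,1;2), x = -3/4). Sum: (-4/3) * ln(7/4).

Key step: with t_0 = -1, the running product (C = -1) telescopes to a rising factorial.
Step ratio: r(k) = (-3/4) * (k+1) (k+1) / [(k+2) (k+1)] - rational in k, leading ratio (-3/4); with t_0 = -1, classification follows.


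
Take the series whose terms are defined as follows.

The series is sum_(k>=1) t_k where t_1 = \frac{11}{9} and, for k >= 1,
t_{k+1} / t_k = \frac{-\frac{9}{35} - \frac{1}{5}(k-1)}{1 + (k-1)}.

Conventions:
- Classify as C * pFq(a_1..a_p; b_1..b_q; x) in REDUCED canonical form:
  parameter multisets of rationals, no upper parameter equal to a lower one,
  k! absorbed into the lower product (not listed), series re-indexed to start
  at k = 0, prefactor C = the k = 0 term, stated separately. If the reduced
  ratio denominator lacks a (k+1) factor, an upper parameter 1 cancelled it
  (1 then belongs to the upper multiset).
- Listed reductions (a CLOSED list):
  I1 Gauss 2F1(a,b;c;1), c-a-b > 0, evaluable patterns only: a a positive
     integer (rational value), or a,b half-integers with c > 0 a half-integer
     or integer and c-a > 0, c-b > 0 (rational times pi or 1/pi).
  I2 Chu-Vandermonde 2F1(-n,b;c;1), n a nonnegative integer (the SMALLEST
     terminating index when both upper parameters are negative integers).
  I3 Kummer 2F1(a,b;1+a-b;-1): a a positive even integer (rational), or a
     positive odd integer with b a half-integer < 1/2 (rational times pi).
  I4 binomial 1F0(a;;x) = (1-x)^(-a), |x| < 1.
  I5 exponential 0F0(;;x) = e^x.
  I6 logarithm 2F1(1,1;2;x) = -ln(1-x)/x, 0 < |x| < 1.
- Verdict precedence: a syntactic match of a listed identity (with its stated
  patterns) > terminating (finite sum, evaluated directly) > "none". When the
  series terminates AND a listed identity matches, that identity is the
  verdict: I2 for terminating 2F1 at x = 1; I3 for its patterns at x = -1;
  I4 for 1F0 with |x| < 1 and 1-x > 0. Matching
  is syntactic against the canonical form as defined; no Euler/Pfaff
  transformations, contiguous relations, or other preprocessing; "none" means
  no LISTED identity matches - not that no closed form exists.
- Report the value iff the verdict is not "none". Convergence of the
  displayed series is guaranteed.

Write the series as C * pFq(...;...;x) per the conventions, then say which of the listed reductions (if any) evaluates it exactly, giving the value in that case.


Classification (C = \frac{11}{9}): 1F0 with upper {\frac{9}{7}}, lower {-}, argument x = -\frac{1}{5}. Verdict at x = -\frac{1}{5}: the binomial series (I4) matches (the 1F0 binomial series: exponent -9/7, x = -\frac{1}{5}). Value: \frac{11}{9} \cdot \left(\frac{6}{5}\right)^{-\frac{9}{7}}.

Key observation: t_0 being \frac{11}{9}, roots of the ratio polynomials (prefactor 11/9) are the negated parameters.
Term ratio: r(k) = -\frac{1}{5} * (k+\frac{9}{7}) / [(k+1)] - poly over poly, x = -\frac{1}{5} from leading terms; C = \frac{11}{9} at k = 0.
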